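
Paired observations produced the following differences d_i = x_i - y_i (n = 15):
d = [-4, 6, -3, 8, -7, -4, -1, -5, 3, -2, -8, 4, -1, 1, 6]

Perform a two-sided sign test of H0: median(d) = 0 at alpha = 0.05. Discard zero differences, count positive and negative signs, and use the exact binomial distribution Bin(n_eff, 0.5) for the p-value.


Step 1: Discard zero differences. Original n = 15; n_eff = number of nonzero differences = 15.
Nonzero differences (with sign): -4, +6, -3, +8, -7, -4, -1, -5, +3, -2, -8, +4, -1, +1, +6
Step 2: Count signs: positive = 6, negative = 9.
Step 3: Under H0: P(positive) = 0.5, so the number of positives S ~ Bin(15, 0.5).
Step 4: Two-sided exact p-value = sum of Bin(15,0.5) probabilities at or below the observed probability = 0.607239.
Step 5: alpha = 0.05. fail to reject H0.

n_eff = 15, pos = 6, neg = 9, p = 0.607239, fail to reject H0.


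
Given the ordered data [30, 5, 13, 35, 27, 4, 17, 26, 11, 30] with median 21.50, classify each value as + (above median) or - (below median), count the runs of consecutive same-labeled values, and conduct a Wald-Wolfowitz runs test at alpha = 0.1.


Step 1: Compute median = 21.50; label A = above, B = below.
Labels in order: ABBAABBABA  (n_A = 5, n_B = 5)
Step 2: Count runs R = 7.
Step 3: Under H0 (random ordering), E[R] = 2*n_A*n_B/(n_A+n_B) + 1 = 2*5*5/10 + 1 = 6.0000.
        Var[R] = 2*n_A*n_B*(2*n_A*n_B - n_A - n_B) / ((n_A+n_B)^2 * (n_A+n_B-1)) = 2000/900 = 2.2222.
        SD[R] = 1.4907.
Step 4: Continuity-corrected z = (R - 0.5 - E[R]) / SD[R] = (7 - 0.5 - 6.0000) / 1.4907 = 0.3354.
Step 5: Two-sided p-value via normal approximation = 2*(1 - Phi(|z|)) = 0.737316.
Step 6: alpha = 0.1. fail to reject H0.

R = 7, z = 0.3354, p = 0.737316, fail to reject H0.


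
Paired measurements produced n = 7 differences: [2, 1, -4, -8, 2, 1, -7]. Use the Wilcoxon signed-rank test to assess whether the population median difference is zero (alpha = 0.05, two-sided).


Step 1: Drop any zero differences (none here) and take |d_i|.
|d| = [2, 1, 4, 8, 2, 1, 7]
Step 2: Midrank |d_i| (ties get averaged ranks).
ranks: |2|->3.5, |1|->1.5, |4|->5, |8|->7, |2|->3.5, |1|->1.5, |7|->6
Step 3: Attach original signs; sum ranks with positive sign and with negative sign.
W+ = 3.5 + 1.5 + 3.5 + 1.5 = 10
W- = 5 + 7 + 6 = 18
(Check: W+ + W- = 28 should equal n(n+1)/2 = 28.)
Step 4: Test statistic W = min(W+, W-) = 10.
Step 5: Ties in |d|, so use the tie-corrected normal approximation.
        E[W] = n(n+1)/4 = 7*8/4 = 14.
        Tie groups: |d|=1 (t=2), |d|=2 (t=2); sum(t^3 - t) = 12.
        Var[W] = n(n+1)(2n+1)/24 - sum(t^3-t)/48 = 840/24 - 12/48 = 34.75.
        z = (W - E[W]) / sqrt(Var[W]) = (10 - 14) / 5.8949 = -0.6786.
        Two-sided p = 2*Phi(z) = 0.497422.
Step 6: alpha = 0.05. fail to reject H0.

W+ = 10, W- = 18, W = min = 10, p = 0.497422, fail to reject H0.


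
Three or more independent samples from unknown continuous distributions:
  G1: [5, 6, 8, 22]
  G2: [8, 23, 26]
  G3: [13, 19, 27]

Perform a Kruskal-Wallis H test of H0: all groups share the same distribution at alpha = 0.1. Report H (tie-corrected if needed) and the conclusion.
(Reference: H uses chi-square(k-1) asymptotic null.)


Step 1: Combine all N = 10 observations and assign midranks.
sorted (value, group, rank): (5,G1,1), (6,G1,2), (8,G1,3.5), (8,G2,3.5), (13,G3,5), (19,G3,6), (22,G1,7), (23,G2,8), (26,G2,9), (27,G3,10)
Step 2: Sum ranks within each group.
R_1 = 13.5 (n_1 = 4)
R_2 = 20.5 (n_2 = 3)
R_3 = 21 (n_3 = 3)
Step 3: H = 12/(N(N+1)) * sum(R_i^2/n_i) - 3(N+1)
     = 12/(10*11) * (13.5^2/4 + 20.5^2/3 + 21^2/3) - 3*11
     = 0.109091 * 332.646 - 33
     = 3.288636.
Step 4: Ties present; correction factor C = 1 - 6/(10^3 - 10) = 0.993939. Corrected H = 3.288636 / 0.993939 = 3.308689.
Step 5: Under H0, H ~ chi^2(2); p-value = 0.191217.
Step 6: alpha = 0.1. fail to reject H0.

H = 3.3087, df = 2, p = 0.191217, fail to reject H0.


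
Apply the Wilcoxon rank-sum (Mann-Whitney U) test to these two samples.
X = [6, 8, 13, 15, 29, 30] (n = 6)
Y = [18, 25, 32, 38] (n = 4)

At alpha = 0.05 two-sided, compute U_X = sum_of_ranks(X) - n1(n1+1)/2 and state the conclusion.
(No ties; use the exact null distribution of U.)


Step 1: Combine and sort all 10 observations; assign midranks.
sorted (value, group): (6,X), (8,X), (13,X), (15,X), (18,Y), (25,Y), (29,X), (30,X), (32,Y), (38,Y)
ranks: 6->1, 8->2, 13->3, 15->4, 18->5, 25->6, 29->7, 30->8, 32->9, 38->10
Step 2: Rank sum for X: R1 = 1 + 2 + 3 + 4 + 7 + 8 = 25.
Step 3: U_X = R1 - n1(n1+1)/2 = 25 - 6*7/2 = 25 - 21 = 4.
       U_Y = n1*n2 - U_X = 24 - 4 = 20.
Step 4: No ties, so the exact null distribution of U (based on enumerating the C(10,6) = 210 equally likely rank assignments) gives the two-sided p-value.
Step 5: p-value = 0.114286; compare to alpha = 0.05. fail to reject H0.

U_X = 4, p = 0.114286, fail to reject H0 at alpha = 0.05.


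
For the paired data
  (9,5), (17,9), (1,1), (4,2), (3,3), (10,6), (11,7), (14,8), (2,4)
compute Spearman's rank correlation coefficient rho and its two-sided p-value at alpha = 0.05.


Step 1: Rank x and y separately (midranks; no ties here).
rank(x): 9->5, 17->9, 1->1, 4->4, 3->3, 10->6, 11->7, 14->8, 2->2
rank(y): 5->5, 9->9, 1->1, 2->2, 3->3, 6->6, 7->7, 8->8, 4->4
Step 2: d_i = R_x(i) - R_y(i); compute d_i^2.
  (5-5)^2=0, (9-9)^2=0, (1-1)^2=0, (4-2)^2=4, (3-3)^2=0, (6-6)^2=0, (7-7)^2=0, (8-8)^2=0, (2-4)^2=4
sum(d^2) = 8.
Step 3: rho = 1 - 6*8 / (9*(9^2 - 1)) = 1 - 48/720 = 0.933333.
Step 4: Under H0, t = rho * sqrt((n-2)/(1-rho^2)) = 6.8783 ~ t(7).
Step 5: Two-sided p-value from the t-distribution with 7 df = 0.000236.
Step 6: alpha = 0.05. reject H0.

rho = 0.9333, p = 0.000236, reject H0 at alpha = 0.05.


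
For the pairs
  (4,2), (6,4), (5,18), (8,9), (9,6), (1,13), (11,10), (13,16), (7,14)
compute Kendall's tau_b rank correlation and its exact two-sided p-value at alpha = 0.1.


Step 1: Enumerate the 36 unordered pairs (i,j) with i<j and classify each by sign(x_j-x_i) * sign(y_j-y_i).
  (1,2):dx=+2,dy=+2->C; (1,3):dx=+1,dy=+16->C; (1,4):dx=+4,dy=+7->C; (1,5):dx=+5,dy=+4->C
  (1,6):dx=-3,dy=+11->D; (1,7):dx=+7,dy=+8->C; (1,8):dx=+9,dy=+14->C; (1,9):dx=+3,dy=+12->C
  (2,3):dx=-1,dy=+14->D; (2,4):dx=+2,dy=+5->C; (2,5):dx=+3,dy=+2->C; (2,6):dx=-5,dy=+9->D
  (2,7):dx=+5,dy=+6->C; (2,8):dx=+7,dy=+12->C; (2,9):dx=+1,dy=+10->C; (3,4):dx=+3,dy=-9->D
  (3,5):dx=+4,dy=-12->D; (3,6):dx=-4,dy=-5->C; (3,7):dx=+6,dy=-8->D; (3,8):dx=+8,dy=-2->D
  (3,9):dx=+2,dy=-4->D; (4,5):dx=+1,dy=-3->D; (4,6):dx=-7,dy=+4->D; (4,7):dx=+3,dy=+1->C
  (4,8):dx=+5,dy=+7->C; (4,9):dx=-1,dy=+5->D; (5,6):dx=-8,dy=+7->D; (5,7):dx=+2,dy=+4->C
  (5,8):dx=+4,dy=+10->C; (5,9):dx=-2,dy=+8->D; (6,7):dx=+10,dy=-3->D; (6,8):dx=+12,dy=+3->C
  (6,9):dx=+6,dy=+1->C; (7,8):dx=+2,dy=+6->C; (7,9):dx=-4,dy=+4->D; (8,9):dx=-6,dy=-2->C
Step 2: C = 21, D = 15, total pairs = 36.
Step 3: tau = (C - D)/(n(n-1)/2) = (21 - 15)/36 = 0.166667.
Step 4: Exact two-sided p-value (enumerate n! = 362880 permutations of y under H0): p = 0.612202.
Step 5: alpha = 0.1. fail to reject H0.

tau_b = 0.1667 (C=21, D=15), p = 0.612202, fail to reject H0.


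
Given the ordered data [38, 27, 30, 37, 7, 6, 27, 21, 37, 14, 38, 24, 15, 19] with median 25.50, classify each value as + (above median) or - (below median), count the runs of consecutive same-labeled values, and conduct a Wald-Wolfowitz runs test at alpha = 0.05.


Step 1: Compute median = 25.50; label A = above, B = below.
Labels in order: AAAABBABABABBB  (n_A = 7, n_B = 7)
Step 2: Count runs R = 8.
Step 3: Under H0 (random ordering), E[R] = 2*n_A*n_B/(n_A+n_B) + 1 = 2*7*7/14 + 1 = 8.0000.
        Var[R] = 2*n_A*n_B*(2*n_A*n_B - n_A - n_B) / ((n_A+n_B)^2 * (n_A+n_B-1)) = 8232/2548 = 3.2308.
        SD[R] = 1.7974.
Step 4: R = E[R], so z = 0 with no continuity correction.
Step 5: Two-sided p-value via normal approximation = 2*(1 - Phi(|z|)) = 1.000000.
Step 6: alpha = 0.05. fail to reject H0.

R = 8, z = 0.0000, p = 1.000000, fail to reject H0.


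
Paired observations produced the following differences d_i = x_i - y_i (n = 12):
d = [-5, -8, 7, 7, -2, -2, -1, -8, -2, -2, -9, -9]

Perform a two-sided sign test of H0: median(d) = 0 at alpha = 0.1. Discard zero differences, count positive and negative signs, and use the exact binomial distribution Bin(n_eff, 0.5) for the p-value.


Step 1: Discard zero differences. Original n = 12; n_eff = number of nonzero differences = 12.
Nonzero differences (with sign): -5, -8, +7, +7, -2, -2, -1, -8, -2, -2, -9, -9
Step 2: Count signs: positive = 2, negative = 10.
Step 3: Under H0: P(positive) = 0.5, so the number of positives S ~ Bin(12, 0.5).
Step 4: Two-sided exact p-value = sum of Bin(12,0.5) probabilities at or below the observed probability = 0.038574.
Step 5: alpha = 0.1. reject H0.

n_eff = 12, pos = 2, neg = 10, p = 0.038574, reject H0.


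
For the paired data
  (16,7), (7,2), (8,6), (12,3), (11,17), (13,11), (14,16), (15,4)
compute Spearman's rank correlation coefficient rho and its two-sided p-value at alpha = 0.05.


Step 1: Rank x and y separately (midranks; no ties here).
rank(x): 16->8, 7->1, 8->2, 12->4, 11->3, 13->5, 14->6, 15->7
rank(y): 7->5, 2->1, 6->4, 3->2, 17->8, 11->6, 16->7, 4->3
Step 2: d_i = R_x(i) - R_y(i); compute d_i^2.
  (8-5)^2=9, (1-1)^2=0, (2-4)^2=4, (4-2)^2=4, (3-8)^2=25, (5-6)^2=1, (6-7)^2=1, (7-3)^2=16
sum(d^2) = 60.
Step 3: rho = 1 - 6*60 / (8*(8^2 - 1)) = 1 - 360/504 = 0.285714.
Step 4: Under H0, t = rho * sqrt((n-2)/(1-rho^2)) = 0.7303 ~ t(6).
Step 5: Two-sided p-value from the t-distribution with 6 df = 0.492726.
Step 6: alpha = 0.05. fail to reject H0.

rho = 0.2857, p = 0.492726, fail to reject H0 at alpha = 0.05.


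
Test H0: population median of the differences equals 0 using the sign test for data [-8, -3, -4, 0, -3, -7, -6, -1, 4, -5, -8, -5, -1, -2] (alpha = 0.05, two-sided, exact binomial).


Step 1: Discard zero differences. Original n = 14; n_eff = number of nonzero differences = 13.
Nonzero differences (with sign): -8, -3, -4, -3, -7, -6, -1, +4, -5, -8, -5, -1, -2
Step 2: Count signs: positive = 1, negative = 12.
Step 3: Under H0: P(positive) = 0.5, so the number of positives S ~ Bin(13, 0.5).
Step 4: Two-sided exact p-value = sum of Bin(13,0.5) probabilities at or below the observed probability = 0.003418.
Step 5: alpha = 0.05. reject H0.

n_eff = 13, pos = 1, neg = 12, p = 0.003418, reject H0.


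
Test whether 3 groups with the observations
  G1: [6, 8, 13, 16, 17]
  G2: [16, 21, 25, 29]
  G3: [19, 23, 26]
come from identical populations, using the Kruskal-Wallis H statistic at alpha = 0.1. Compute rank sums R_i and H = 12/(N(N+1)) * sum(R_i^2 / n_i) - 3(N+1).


Step 1: Combine all N = 12 observations and assign midranks.
sorted (value, group, rank): (6,G1,1), (8,G1,2), (13,G1,3), (16,G1,4.5), (16,G2,4.5), (17,G1,6), (19,G3,7), (21,G2,8), (23,G3,9), (25,G2,10), (26,G3,11), (29,G2,12)
Step 2: Sum ranks within each group.
R_1 = 16.5 (n_1 = 5)
R_2 = 34.5 (n_2 = 4)
R_3 = 27 (n_3 = 3)
Step 3: H = 12/(N(N+1)) * sum(R_i^2/n_i) - 3(N+1)
     = 12/(12*13) * (16.5^2/5 + 34.5^2/4 + 27^2/3) - 3*13
     = 0.076923 * 595.013 - 39
     = 6.770192.
Step 4: Ties present; correction factor C = 1 - 6/(12^3 - 12) = 0.996503. Corrected H = 6.770192 / 0.996503 = 6.793947.
Step 5: Under H0, H ~ chi^2(2); p-value = 0.033474.
Step 6: alpha = 0.1. reject H0.

H = 6.7939, df = 2, p = 0.033474, reject H0.


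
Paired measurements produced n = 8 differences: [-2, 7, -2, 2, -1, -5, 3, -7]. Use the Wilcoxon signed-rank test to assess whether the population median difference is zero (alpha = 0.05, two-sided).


Step 1: Drop any zero differences (none here) and take |d_i|.
|d| = [2, 7, 2, 2, 1, 5, 3, 7]
Step 2: Midrank |d_i| (ties get averaged ranks).
ranks: |2|->3, |7|->7.5, |2|->3, |2|->3, |1|->1, |5|->6, |3|->5, |7|->7.5
Step 3: Attach original signs; sum ranks with positive sign and with negative sign.
W+ = 7.5 + 3 + 5 = 15.5
W- = 3 + 3 + 1 + 6 + 7.5 = 20.5
(Check: W+ + W- = 36 should equal n(n+1)/2 = 36.)
Step 4: Test statistic W = min(W+, W-) = 15.5.
Step 5: Ties in |d|, so use the tie-corrected normal approximation.
        E[W] = n(n+1)/4 = 8*9/4 = 18.
        Tie groups: |d|=2 (t=3), |d|=7 (t=2); sum(t^3 - t) = 30.
        Var[W] = n(n+1)(2n+1)/24 - sum(t^3-t)/48 = 1224/24 - 30/48 = 50.375.
        z = (W - E[W]) / sqrt(Var[W]) = (15.5 - 18) / 7.0975 = -0.3522.
        Two-sided p = 2*Phi(z) = 0.724662.
Step 6: alpha = 0.05. fail to reject H0.

W+ = 15.5, W- = 20.5, W = min = 15.5, p = 0.724662, fail to reject H0.


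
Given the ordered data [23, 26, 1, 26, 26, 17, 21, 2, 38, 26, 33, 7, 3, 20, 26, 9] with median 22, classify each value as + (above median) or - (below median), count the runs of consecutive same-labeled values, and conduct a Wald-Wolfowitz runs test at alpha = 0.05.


Step 1: Compute median = 22; label A = above, B = below.
Labels in order: AABAABBBAAABBBAB  (n_A = 8, n_B = 8)
Step 2: Count runs R = 8.
Step 3: Under H0 (random ordering), E[R] = 2*n_A*n_B/(n_A+n_B) + 1 = 2*8*8/16 + 1 = 9.0000.
        Var[R] = 2*n_A*n_B*(2*n_A*n_B - n_A - n_B) / ((n_A+n_B)^2 * (n_A+n_B-1)) = 14336/3840 = 3.7333.
        SD[R] = 1.9322.
Step 4: Continuity-corrected z = (R + 0.5 - E[R]) / SD[R] = (8 + 0.5 - 9.0000) / 1.9322 = -0.2588.
Step 5: Two-sided p-value via normal approximation = 2*(1 - Phi(|z|)) = 0.795809.
Step 6: alpha = 0.05. fail to reject H0.

R = 8, z = -0.2588, p = 0.795809, fail to reject H0.


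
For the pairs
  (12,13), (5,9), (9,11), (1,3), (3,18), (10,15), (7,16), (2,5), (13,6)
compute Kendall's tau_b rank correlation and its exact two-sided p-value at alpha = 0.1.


Step 1: Enumerate the 36 unordered pairs (i,j) with i<j and classify each by sign(x_j-x_i) * sign(y_j-y_i).
  (1,2):dx=-7,dy=-4->C; (1,3):dx=-3,dy=-2->C; (1,4):dx=-11,dy=-10->C; (1,5):dx=-9,dy=+5->D
  (1,6):dx=-2,dy=+2->D; (1,7):dx=-5,dy=+3->D; (1,8):dx=-10,dy=-8->C; (1,9):dx=+1,dy=-7->D
  (2,3):dx=+4,dy=+2->C; (2,4):dx=-4,dy=-6->C; (2,5):dx=-2,dy=+9->D; (2,6):dx=+5,dy=+6->C
  (2,7):dx=+2,dy=+7->C; (2,8):dx=-3,dy=-4->C; (2,9):dx=+8,dy=-3->D; (3,4):dx=-8,dy=-8->C
  (3,5):dx=-6,dy=+7->D; (3,6):dx=+1,dy=+4->C; (3,7):dx=-2,dy=+5->D; (3,8):dx=-7,dy=-6->C
  (3,9):dx=+4,dy=-5->D; (4,5):dx=+2,dy=+15->C; (4,6):dx=+9,dy=+12->C; (4,7):dx=+6,dy=+13->C
  (4,8):dx=+1,dy=+2->C; (4,9):dx=+12,dy=+3->C; (5,6):dx=+7,dy=-3->D; (5,7):dx=+4,dy=-2->D
  (5,8):dx=-1,dy=-13->C; (5,9):dx=+10,dy=-12->D; (6,7):dx=-3,dy=+1->D; (6,8):dx=-8,dy=-10->C
  (6,9):dx=+3,dy=-9->D; (7,8):dx=-5,dy=-11->C; (7,9):dx=+6,dy=-10->D; (8,9):dx=+11,dy=+1->C
Step 2: C = 21, D = 15, total pairs = 36.
Step 3: tau = (C - D)/(n(n-1)/2) = (21 - 15)/36 = 0.166667.
Step 4: Exact two-sided p-value (enumerate n! = 362880 permutations of y under H0): p = 0.612202.
Step 5: alpha = 0.1. fail to reject H0.

tau_b = 0.1667 (C=21, D=15), p = 0.612202, fail to reject H0.


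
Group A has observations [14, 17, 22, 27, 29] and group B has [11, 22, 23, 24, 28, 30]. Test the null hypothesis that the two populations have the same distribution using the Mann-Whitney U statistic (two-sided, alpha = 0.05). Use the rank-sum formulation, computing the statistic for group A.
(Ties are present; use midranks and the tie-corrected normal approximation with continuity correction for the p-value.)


Step 1: Combine and sort all 11 observations; assign midranks.
sorted (value, group): (11,Y), (14,X), (17,X), (22,X), (22,Y), (23,Y), (24,Y), (27,X), (28,Y), (29,X), (30,Y)
ranks: 11->1, 14->2, 17->3, 22->4.5, 22->4.5, 23->6, 24->7, 27->8, 28->9, 29->10, 30->11
Step 2: Rank sum for X: R1 = 2 + 3 + 4.5 + 8 + 10 = 27.5.
Step 3: U_X = R1 - n1(n1+1)/2 = 27.5 - 5*6/2 = 27.5 - 15 = 12.5.
       U_Y = n1*n2 - U_X = 30 - 12.5 = 17.5.
Step 4: Ties are present, so use the tie-corrected normal approximation (with continuity correction) for the p-value.
Step 5: p-value = 0.714379; compare to alpha = 0.05. fail to reject H0.

U_X = 12.5, p = 0.714379, fail to reject H0 at alpha = 0.05.


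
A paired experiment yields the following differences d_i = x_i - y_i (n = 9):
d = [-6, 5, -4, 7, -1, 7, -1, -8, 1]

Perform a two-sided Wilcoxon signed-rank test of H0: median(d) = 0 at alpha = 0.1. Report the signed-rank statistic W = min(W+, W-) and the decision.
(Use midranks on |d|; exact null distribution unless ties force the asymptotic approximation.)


Step 1: Drop any zero differences (none here) and take |d_i|.
|d| = [6, 5, 4, 7, 1, 7, 1, 8, 1]
Step 2: Midrank |d_i| (ties get averaged ranks).
ranks: |6|->6, |5|->5, |4|->4, |7|->7.5, |1|->2, |7|->7.5, |1|->2, |8|->9, |1|->2
Step 3: Attach original signs; sum ranks with positive sign and with negative sign.
W+ = 5 + 7.5 + 7.5 + 2 = 22
W- = 6 + 4 + 2 + 2 + 9 = 23
(Check: W+ + W- = 45 should equal n(n+1)/2 = 45.)
Step 4: Test statistic W = min(W+, W-) = 22.
Step 5: Ties in |d|, so use the tie-corrected normal approximation.
        E[W] = n(n+1)/4 = 9*10/4 = 22.5.
        Tie groups: |d|=1 (t=3), |d|=7 (t=2); sum(t^3 - t) = 30.
        Var[W] = n(n+1)(2n+1)/24 - sum(t^3-t)/48 = 1710/24 - 30/48 = 70.625.
        z = (W - E[W]) / sqrt(Var[W]) = (22 - 22.5) / 8.4039 = -0.0595.
        Two-sided p = 2*Phi(z) = 0.952557.
Step 6: alpha = 0.1. fail to reject H0.

W+ = 22, W- = 23, W = min = 22, p = 0.952557, fail to reject H0.


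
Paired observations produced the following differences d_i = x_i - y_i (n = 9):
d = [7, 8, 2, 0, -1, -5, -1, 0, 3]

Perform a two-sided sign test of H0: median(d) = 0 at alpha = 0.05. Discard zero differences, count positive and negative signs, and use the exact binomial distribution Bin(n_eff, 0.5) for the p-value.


Step 1: Discard zero differences. Original n = 9; n_eff = number of nonzero differences = 7.
Nonzero differences (with sign): +7, +8, +2, -1, -5, -1, +3
Step 2: Count signs: positive = 4, negative = 3.
Step 3: Under H0: P(positive) = 0.5, so the number of positives S ~ Bin(7, 0.5).
Step 4: Two-sided exact p-value = sum of Bin(7,0.5) probabilities at or below the observed probability = 1.000000.
Step 5: alpha = 0.05. fail to reject H0.

n_eff = 7, pos = 4, neg = 3, p = 1.000000, fail to reject H0.


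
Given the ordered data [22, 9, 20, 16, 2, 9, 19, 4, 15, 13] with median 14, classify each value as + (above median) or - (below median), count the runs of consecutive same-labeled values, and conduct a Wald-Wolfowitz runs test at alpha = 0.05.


Step 1: Compute median = 14; label A = above, B = below.
Labels in order: ABAABBABAB  (n_A = 5, n_B = 5)
Step 2: Count runs R = 8.
Step 3: Under H0 (random ordering), E[R] = 2*n_A*n_B/(n_A+n_B) + 1 = 2*5*5/10 + 1 = 6.0000.
        Var[R] = 2*n_A*n_B*(2*n_A*n_B - n_A - n_B) / ((n_A+n_B)^2 * (n_A+n_B-1)) = 2000/900 = 2.2222.
        SD[R] = 1.4907.
Step 4: Continuity-corrected z = (R - 0.5 - E[R]) / SD[R] = (8 - 0.5 - 6.0000) / 1.4907 = 1.0062.
Step 5: Two-sided p-value via normal approximation = 2*(1 - Phi(|z|)) = 0.314305.
Step 6: alpha = 0.05. fail to reject H0.

R = 8, z = 1.0062, p = 0.314305, fail to reject H0.


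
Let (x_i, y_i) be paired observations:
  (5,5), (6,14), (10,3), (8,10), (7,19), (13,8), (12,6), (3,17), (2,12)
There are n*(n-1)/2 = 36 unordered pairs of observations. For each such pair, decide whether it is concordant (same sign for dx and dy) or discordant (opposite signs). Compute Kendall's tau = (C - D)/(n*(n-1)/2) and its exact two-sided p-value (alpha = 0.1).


Step 1: Enumerate the 36 unordered pairs (i,j) with i<j and classify each by sign(x_j-x_i) * sign(y_j-y_i).
  (1,2):dx=+1,dy=+9->C; (1,3):dx=+5,dy=-2->D; (1,4):dx=+3,dy=+5->C; (1,5):dx=+2,dy=+14->C
  (1,6):dx=+8,dy=+3->C; (1,7):dx=+7,dy=+1->C; (1,8):dx=-2,dy=+12->D; (1,9):dx=-3,dy=+7->D
  (2,3):dx=+4,dy=-11->D; (2,4):dx=+2,dy=-4->D; (2,5):dx=+1,dy=+5->C; (2,6):dx=+7,dy=-6->D
  (2,7):dx=+6,dy=-8->D; (2,8):dx=-3,dy=+3->D; (2,9):dx=-4,dy=-2->C; (3,4):dx=-2,dy=+7->D
  (3,5):dx=-3,dy=+16->D; (3,6):dx=+3,dy=+5->C; (3,7):dx=+2,dy=+3->C; (3,8):dx=-7,dy=+14->D
  (3,9):dx=-8,dy=+9->D; (4,5):dx=-1,dy=+9->D; (4,6):dx=+5,dy=-2->D; (4,7):dx=+4,dy=-4->D
  (4,8):dx=-5,dy=+7->D; (4,9):dx=-6,dy=+2->D; (5,6):dx=+6,dy=-11->D; (5,7):dx=+5,dy=-13->D
  (5,8):dx=-4,dy=-2->C; (5,9):dx=-5,dy=-7->C; (6,7):dx=-1,dy=-2->C; (6,8):dx=-10,dy=+9->D
  (6,9):dx=-11,dy=+4->D; (7,8):dx=-9,dy=+11->D; (7,9):dx=-10,dy=+6->D; (8,9):dx=-1,dy=-5->C
Step 2: C = 13, D = 23, total pairs = 36.
Step 3: tau = (C - D)/(n(n-1)/2) = (13 - 23)/36 = -0.277778.
Step 4: Exact two-sided p-value (enumerate n! = 362880 permutations of y under H0): p = 0.358488.
Step 5: alpha = 0.1. fail to reject H0.

tau_b = -0.2778 (C=13, D=23), p = 0.358488, fail to reject H0.


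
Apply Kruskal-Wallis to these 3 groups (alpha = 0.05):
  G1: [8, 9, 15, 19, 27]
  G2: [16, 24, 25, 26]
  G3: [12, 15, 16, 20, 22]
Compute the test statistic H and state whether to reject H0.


Step 1: Combine all N = 14 observations and assign midranks.
sorted (value, group, rank): (8,G1,1), (9,G1,2), (12,G3,3), (15,G1,4.5), (15,G3,4.5), (16,G2,6.5), (16,G3,6.5), (19,G1,8), (20,G3,9), (22,G3,10), (24,G2,11), (25,G2,12), (26,G2,13), (27,G1,14)
Step 2: Sum ranks within each group.
R_1 = 29.5 (n_1 = 5)
R_2 = 42.5 (n_2 = 4)
R_3 = 33 (n_3 = 5)
Step 3: H = 12/(N(N+1)) * sum(R_i^2/n_i) - 3(N+1)
     = 12/(14*15) * (29.5^2/5 + 42.5^2/4 + 33^2/5) - 3*15
     = 0.057143 * 843.413 - 45
     = 3.195000.
Step 4: Ties present; correction factor C = 1 - 12/(14^3 - 14) = 0.995604. Corrected H = 3.195000 / 0.995604 = 3.209106.
Step 5: Under H0, H ~ chi^2(2); p-value = 0.200979.
Step 6: alpha = 0.05. fail to reject H0.

H = 3.2091, df = 2, p = 0.200979, fail to reject H0.


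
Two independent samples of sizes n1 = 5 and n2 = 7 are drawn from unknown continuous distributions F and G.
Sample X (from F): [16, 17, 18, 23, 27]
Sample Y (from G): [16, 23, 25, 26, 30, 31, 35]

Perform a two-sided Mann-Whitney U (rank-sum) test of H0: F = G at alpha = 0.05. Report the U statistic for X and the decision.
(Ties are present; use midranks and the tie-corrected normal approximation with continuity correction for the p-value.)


Step 1: Combine and sort all 12 observations; assign midranks.
sorted (value, group): (16,X), (16,Y), (17,X), (18,X), (23,X), (23,Y), (25,Y), (26,Y), (27,X), (30,Y), (31,Y), (35,Y)
ranks: 16->1.5, 16->1.5, 17->3, 18->4, 23->5.5, 23->5.5, 25->7, 26->8, 27->9, 30->10, 31->11, 35->12
Step 2: Rank sum for X: R1 = 1.5 + 3 + 4 + 5.5 + 9 = 23.
Step 3: U_X = R1 - n1(n1+1)/2 = 23 - 5*6/2 = 23 - 15 = 8.
       U_Y = n1*n2 - U_X = 35 - 8 = 27.
Step 4: Ties are present, so use the tie-corrected normal approximation (with continuity correction) for the p-value.
Step 5: p-value = 0.142449; compare to alpha = 0.05. fail to reject H0.

U_X = 8, p = 0.142449, fail to reject H0 at alpha = 0.05.


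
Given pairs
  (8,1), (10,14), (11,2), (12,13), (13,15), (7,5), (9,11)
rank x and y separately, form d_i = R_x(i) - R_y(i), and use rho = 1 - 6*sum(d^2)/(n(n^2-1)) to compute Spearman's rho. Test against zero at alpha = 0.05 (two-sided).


Step 1: Rank x and y separately (midranks; no ties here).
rank(x): 8->2, 10->4, 11->5, 12->6, 13->7, 7->1, 9->3
rank(y): 1->1, 14->6, 2->2, 13->5, 15->7, 5->3, 11->4
Step 2: d_i = R_x(i) - R_y(i); compute d_i^2.
  (2-1)^2=1, (4-6)^2=4, (5-2)^2=9, (6-5)^2=1, (7-7)^2=0, (1-3)^2=4, (3-4)^2=1
sum(d^2) = 20.
Step 3: rho = 1 - 6*20 / (7*(7^2 - 1)) = 1 - 120/336 = 0.642857.
Step 4: Under H0, t = rho * sqrt((n-2)/(1-rho^2)) = 1.8766 ~ t(5).
Step 5: Two-sided p-value from the t-distribution with 5 df = 0.119392.
Step 6: alpha = 0.05. fail to reject H0.

rho = 0.6429, p = 0.119392, fail to reject H0 at alpha = 0.05.


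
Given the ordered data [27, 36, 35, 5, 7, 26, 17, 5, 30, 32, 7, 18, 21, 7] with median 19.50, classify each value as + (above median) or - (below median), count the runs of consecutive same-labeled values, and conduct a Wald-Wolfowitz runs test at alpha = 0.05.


Step 1: Compute median = 19.50; label A = above, B = below.
Labels in order: AAABBABBAABBAB  (n_A = 7, n_B = 7)
Step 2: Count runs R = 8.
Step 3: Under H0 (random ordering), E[R] = 2*n_A*n_B/(n_A+n_B) + 1 = 2*7*7/14 + 1 = 8.0000.
        Var[R] = 2*n_A*n_B*(2*n_A*n_B - n_A - n_B) / ((n_A+n_B)^2 * (n_A+n_B-1)) = 8232/2548 = 3.2308.
        SD[R] = 1.7974.
Step 4: R = E[R], so z = 0 with no continuity correction.
Step 5: Two-sided p-value via normal approximation = 2*(1 - Phi(|z|)) = 1.000000.
Step 6: alpha = 0.05. fail to reject H0.

R = 8, z = 0.0000, p = 1.000000, fail to reject H0.


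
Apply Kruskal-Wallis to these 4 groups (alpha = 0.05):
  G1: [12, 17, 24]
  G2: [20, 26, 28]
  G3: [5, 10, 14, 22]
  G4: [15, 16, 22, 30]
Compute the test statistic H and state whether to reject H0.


Step 1: Combine all N = 14 observations and assign midranks.
sorted (value, group, rank): (5,G3,1), (10,G3,2), (12,G1,3), (14,G3,4), (15,G4,5), (16,G4,6), (17,G1,7), (20,G2,8), (22,G3,9.5), (22,G4,9.5), (24,G1,11), (26,G2,12), (28,G2,13), (30,G4,14)
Step 2: Sum ranks within each group.
R_1 = 21 (n_1 = 3)
R_2 = 33 (n_2 = 3)
R_3 = 16.5 (n_3 = 4)
R_4 = 34.5 (n_4 = 4)
Step 3: H = 12/(N(N+1)) * sum(R_i^2/n_i) - 3(N+1)
     = 12/(14*15) * (21^2/3 + 33^2/3 + 16.5^2/4 + 34.5^2/4) - 3*15
     = 0.057143 * 875.625 - 45
     = 5.035714.
Step 4: Ties present; correction factor C = 1 - 6/(14^3 - 14) = 0.997802. Corrected H = 5.035714 / 0.997802 = 5.046806.
Step 5: Under H0, H ~ chi^2(3); p-value = 0.168402.
Step 6: alpha = 0.05. fail to reject H0.

H = 5.0468, df = 3, p = 0.168402, fail to reject H0.


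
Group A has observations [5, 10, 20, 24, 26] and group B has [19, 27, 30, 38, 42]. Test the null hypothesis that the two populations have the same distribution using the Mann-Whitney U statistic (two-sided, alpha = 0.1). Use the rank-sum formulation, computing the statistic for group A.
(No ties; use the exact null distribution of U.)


Step 1: Combine and sort all 10 observations; assign midranks.
sorted (value, group): (5,X), (10,X), (19,Y), (20,X), (24,X), (26,X), (27,Y), (30,Y), (38,Y), (42,Y)
ranks: 5->1, 10->2, 19->3, 20->4, 24->5, 26->6, 27->7, 30->8, 38->9, 42->10
Step 2: Rank sum for X: R1 = 1 + 2 + 4 + 5 + 6 = 18.
Step 3: U_X = R1 - n1(n1+1)/2 = 18 - 5*6/2 = 18 - 15 = 3.
       U_Y = n1*n2 - U_X = 25 - 3 = 22.
Step 4: No ties, so the exact null distribution of U (based on enumerating the C(10,5) = 252 equally likely rank assignments) gives the two-sided p-value.
Step 5: p-value = 0.055556; compare to alpha = 0.1. reject H0.

U_X = 3, p = 0.055556, reject H0 at alpha = 0.1.


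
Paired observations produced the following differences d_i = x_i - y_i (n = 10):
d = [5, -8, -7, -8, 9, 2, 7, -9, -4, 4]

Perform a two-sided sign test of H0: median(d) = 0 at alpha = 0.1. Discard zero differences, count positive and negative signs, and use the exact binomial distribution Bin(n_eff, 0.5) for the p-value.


Step 1: Discard zero differences. Original n = 10; n_eff = number of nonzero differences = 10.
Nonzero differences (with sign): +5, -8, -7, -8, +9, +2, +7, -9, -4, +4
Step 2: Count signs: positive = 5, negative = 5.
Step 3: Under H0: P(positive) = 0.5, so the number of positives S ~ Bin(10, 0.5).
Step 4: Two-sided exact p-value = sum of Bin(10,0.5) probabilities at or below the observed probability = 1.000000.
Step 5: alpha = 0.1. fail to reject H0.

n_eff = 10, pos = 5, neg = 5, p = 1.000000, fail to reject H0.


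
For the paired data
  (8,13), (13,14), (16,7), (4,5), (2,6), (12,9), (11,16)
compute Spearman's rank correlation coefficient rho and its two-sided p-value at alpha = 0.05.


Step 1: Rank x and y separately (midranks; no ties here).
rank(x): 8->3, 13->6, 16->7, 4->2, 2->1, 12->5, 11->4
rank(y): 13->5, 14->6, 7->3, 5->1, 6->2, 9->4, 16->7
Step 2: d_i = R_x(i) - R_y(i); compute d_i^2.
  (3-5)^2=4, (6-6)^2=0, (7-3)^2=16, (2-1)^2=1, (1-2)^2=1, (5-4)^2=1, (4-7)^2=9
sum(d^2) = 32.
Step 3: rho = 1 - 6*32 / (7*(7^2 - 1)) = 1 - 192/336 = 0.428571.
Step 4: Under H0, t = rho * sqrt((n-2)/(1-rho^2)) = 1.0607 ~ t(5).
Step 5: Two-sided p-value from the t-distribution with 5 df = 0.337368.
Step 6: alpha = 0.05. fail to reject H0.

rho = 0.4286, p = 0.337368, fail to reject H0 at alpha = 0.05.


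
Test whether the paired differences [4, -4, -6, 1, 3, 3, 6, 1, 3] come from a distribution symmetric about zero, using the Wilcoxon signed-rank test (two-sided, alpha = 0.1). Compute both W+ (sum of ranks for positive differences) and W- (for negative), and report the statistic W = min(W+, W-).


Step 1: Drop any zero differences (none here) and take |d_i|.
|d| = [4, 4, 6, 1, 3, 3, 6, 1, 3]
Step 2: Midrank |d_i| (ties get averaged ranks).
ranks: |4|->6.5, |4|->6.5, |6|->8.5, |1|->1.5, |3|->4, |3|->4, |6|->8.5, |1|->1.5, |3|->4
Step 3: Attach original signs; sum ranks with positive sign and with negative sign.
W+ = 6.5 + 1.5 + 4 + 4 + 8.5 + 1.5 + 4 = 30
W- = 6.5 + 8.5 = 15
(Check: W+ + W- = 45 should equal n(n+1)/2 = 45.)
Step 4: Test statistic W = min(W+, W-) = 15.
Step 5: Ties in |d|, so use the tie-corrected normal approximation.
        E[W] = n(n+1)/4 = 9*10/4 = 22.5.
        Tie groups: |d|=1 (t=2), |d|=3 (t=3), |d|=4 (t=2), |d|=6 (t=2); sum(t^3 - t) = 42.
        Var[W] = n(n+1)(2n+1)/24 - sum(t^3-t)/48 = 1710/24 - 42/48 = 70.375.
        z = (W - E[W]) / sqrt(Var[W]) = (15 - 22.5) / 8.3890 = -0.8940.
        Two-sided p = 2*Phi(z) = 0.371306.
Step 6: alpha = 0.1. fail to reject H0.

W+ = 30, W- = 15, W = min = 15, p = 0.371306, fail to reject H0.


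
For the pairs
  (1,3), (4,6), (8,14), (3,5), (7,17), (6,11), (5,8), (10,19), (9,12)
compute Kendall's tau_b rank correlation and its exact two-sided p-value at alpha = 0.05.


Step 1: Enumerate the 36 unordered pairs (i,j) with i<j and classify each by sign(x_j-x_i) * sign(y_j-y_i).
  (1,2):dx=+3,dy=+3->C; (1,3):dx=+7,dy=+11->C; (1,4):dx=+2,dy=+2->C; (1,5):dx=+6,dy=+14->C
  (1,6):dx=+5,dy=+8->C; (1,7):dx=+4,dy=+5->C; (1,8):dx=+9,dy=+16->C; (1,9):dx=+8,dy=+9->C
  (2,3):dx=+4,dy=+8->C; (2,4):dx=-1,dy=-1->C; (2,5):dx=+3,dy=+11->C; (2,6):dx=+2,dy=+5->C
  (2,7):dx=+1,dy=+2->C; (2,8):dx=+6,dy=+13->C; (2,9):dx=+5,dy=+6->C; (3,4):dx=-5,dy=-9->C
  (3,5):dx=-1,dy=+3->D; (3,6):dx=-2,dy=-3->C; (3,7):dx=-3,dy=-6->C; (3,8):dx=+2,dy=+5->C
  (3,9):dx=+1,dy=-2->D; (4,5):dx=+4,dy=+12->C; (4,6):dx=+3,dy=+6->C; (4,7):dx=+2,dy=+3->C
  (4,8):dx=+7,dy=+14->C; (4,9):dx=+6,dy=+7->C; (5,6):dx=-1,dy=-6->C; (5,7):dx=-2,dy=-9->C
  (5,8):dx=+3,dy=+2->C; (5,9):dx=+2,dy=-5->D; (6,7):dx=-1,dy=-3->C; (6,8):dx=+4,dy=+8->C
  (6,9):dx=+3,dy=+1->C; (7,8):dx=+5,dy=+11->C; (7,9):dx=+4,dy=+4->C; (8,9):dx=-1,dy=-7->C
Step 2: C = 33, D = 3, total pairs = 36.
Step 3: tau = (C - D)/(n(n-1)/2) = (33 - 3)/36 = 0.833333.
Step 4: Exact two-sided p-value (enumerate n! = 362880 permutations of y under H0): p = 0.000854.
Step 5: alpha = 0.05. reject H0.

tau_b = 0.8333 (C=33, D=3), p = 0.000854, reject H0.


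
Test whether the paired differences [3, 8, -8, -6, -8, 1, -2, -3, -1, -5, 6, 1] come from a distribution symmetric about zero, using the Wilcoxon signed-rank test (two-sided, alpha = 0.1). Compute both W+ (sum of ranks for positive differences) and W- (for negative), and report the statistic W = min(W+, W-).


Step 1: Drop any zero differences (none here) and take |d_i|.
|d| = [3, 8, 8, 6, 8, 1, 2, 3, 1, 5, 6, 1]
Step 2: Midrank |d_i| (ties get averaged ranks).
ranks: |3|->5.5, |8|->11, |8|->11, |6|->8.5, |8|->11, |1|->2, |2|->4, |3|->5.5, |1|->2, |5|->7, |6|->8.5, |1|->2
Step 3: Attach original signs; sum ranks with positive sign and with negative sign.
W+ = 5.5 + 11 + 2 + 8.5 + 2 = 29
W- = 11 + 8.5 + 11 + 4 + 5.5 + 2 + 7 = 49
(Check: W+ + W- = 78 should equal n(n+1)/2 = 78.)
Step 4: Test statistic W = min(W+, W-) = 29.
Step 5: Ties in |d|, so use the tie-corrected normal approximation.
        E[W] = n(n+1)/4 = 12*13/4 = 39.
        Tie groups: |d|=1 (t=3), |d|=3 (t=2), |d|=6 (t=2), |d|=8 (t=3); sum(t^3 - t) = 60.
        Var[W] = n(n+1)(2n+1)/24 - sum(t^3-t)/48 = 3900/24 - 60/48 = 161.25.
        z = (W - E[W]) / sqrt(Var[W]) = (29 - 39) / 12.6984 = -0.7875.
        Two-sided p = 2*Phi(z) = 0.430990.
Step 6: alpha = 0.1. fail to reject H0.

W+ = 29, W- = 49, W = min = 29, p = 0.430990, fail to reject H0.


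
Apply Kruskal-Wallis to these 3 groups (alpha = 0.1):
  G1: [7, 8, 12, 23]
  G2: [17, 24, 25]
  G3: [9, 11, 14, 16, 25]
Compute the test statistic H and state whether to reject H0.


Step 1: Combine all N = 12 observations and assign midranks.
sorted (value, group, rank): (7,G1,1), (8,G1,2), (9,G3,3), (11,G3,4), (12,G1,5), (14,G3,6), (16,G3,7), (17,G2,8), (23,G1,9), (24,G2,10), (25,G2,11.5), (25,G3,11.5)
Step 2: Sum ranks within each group.
R_1 = 17 (n_1 = 4)
R_2 = 29.5 (n_2 = 3)
R_3 = 31.5 (n_3 = 5)
Step 3: H = 12/(N(N+1)) * sum(R_i^2/n_i) - 3(N+1)
     = 12/(12*13) * (17^2/4 + 29.5^2/3 + 31.5^2/5) - 3*13
     = 0.076923 * 560.783 - 39
     = 4.137179.
Step 4: Ties present; correction factor C = 1 - 6/(12^3 - 12) = 0.996503. Corrected H = 4.137179 / 0.996503 = 4.151696.
Step 5: Under H0, H ~ chi^2(2); p-value = 0.125450.
Step 6: alpha = 0.1. fail to reject H0.

H = 4.1517, df = 2, p = 0.125450, fail to reject H0.


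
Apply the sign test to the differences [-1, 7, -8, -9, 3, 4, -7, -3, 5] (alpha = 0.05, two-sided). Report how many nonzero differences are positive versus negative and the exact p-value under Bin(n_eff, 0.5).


Step 1: Discard zero differences. Original n = 9; n_eff = number of nonzero differences = 9.
Nonzero differences (with sign): -1, +7, -8, -9, +3, +4, -7, -3, +5
Step 2: Count signs: positive = 4, negative = 5.
Step 3: Under H0: P(positive) = 0.5, so the number of positives S ~ Bin(9, 0.5).
Step 4: Two-sided exact p-value = sum of Bin(9,0.5) probabilities at or below the observed probability = 1.000000.
Step 5: alpha = 0.05. fail to reject H0.

n_eff = 9, pos = 4, neg = 5, p = 1.000000, fail to reject H0.


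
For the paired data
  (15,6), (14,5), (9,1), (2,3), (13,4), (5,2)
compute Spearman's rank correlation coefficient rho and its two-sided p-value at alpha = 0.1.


Step 1: Rank x and y separately (midranks; no ties here).
rank(x): 15->6, 14->5, 9->3, 2->1, 13->4, 5->2
rank(y): 6->6, 5->5, 1->1, 3->3, 4->4, 2->2
Step 2: d_i = R_x(i) - R_y(i); compute d_i^2.
  (6-6)^2=0, (5-5)^2=0, (3-1)^2=4, (1-3)^2=4, (4-4)^2=0, (2-2)^2=0
sum(d^2) = 8.
Step 3: rho = 1 - 6*8 / (6*(6^2 - 1)) = 1 - 48/210 = 0.771429.
Step 4: Under H0, t = rho * sqrt((n-2)/(1-rho^2)) = 2.4247 ~ t(4).
Step 5: Two-sided p-value from the t-distribution with 4 df = 0.072397.
Step 6: alpha = 0.1. reject H0.

rho = 0.7714, p = 0.072397, reject H0 at alpha = 0.1.


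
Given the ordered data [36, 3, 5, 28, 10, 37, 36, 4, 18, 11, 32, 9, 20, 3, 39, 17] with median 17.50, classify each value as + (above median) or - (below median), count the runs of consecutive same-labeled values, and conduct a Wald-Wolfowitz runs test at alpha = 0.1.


Step 1: Compute median = 17.50; label A = above, B = below.
Labels in order: ABBABAABABABABAB  (n_A = 8, n_B = 8)
Step 2: Count runs R = 14.
Step 3: Under H0 (random ordering), E[R] = 2*n_A*n_B/(n_A+n_B) + 1 = 2*8*8/16 + 1 = 9.0000.
        Var[R] = 2*n_A*n_B*(2*n_A*n_B - n_A - n_B) / ((n_A+n_B)^2 * (n_A+n_B-1)) = 14336/3840 = 3.7333.
        SD[R] = 1.9322.
Step 4: Continuity-corrected z = (R - 0.5 - E[R]) / SD[R] = (14 - 0.5 - 9.0000) / 1.9322 = 2.3290.
Step 5: Two-sided p-value via normal approximation = 2*(1 - Phi(|z|)) = 0.019861.
Step 6: alpha = 0.1. reject H0.

R = 14, z = 2.3290, p = 0.019861, reject H0.


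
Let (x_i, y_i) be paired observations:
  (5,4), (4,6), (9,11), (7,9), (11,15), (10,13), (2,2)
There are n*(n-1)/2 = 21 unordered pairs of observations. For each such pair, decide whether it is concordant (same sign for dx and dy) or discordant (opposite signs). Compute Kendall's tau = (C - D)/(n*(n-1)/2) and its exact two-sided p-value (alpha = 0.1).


Step 1: Enumerate the 21 unordered pairs (i,j) with i<j and classify each by sign(x_j-x_i) * sign(y_j-y_i).
  (1,2):dx=-1,dy=+2->D; (1,3):dx=+4,dy=+7->C; (1,4):dx=+2,dy=+5->C; (1,5):dx=+6,dy=+11->C
  (1,6):dx=+5,dy=+9->C; (1,7):dx=-3,dy=-2->C; (2,3):dx=+5,dy=+5->C; (2,4):dx=+3,dy=+3->C
  (2,5):dx=+7,dy=+9->C; (2,6):dx=+6,dy=+7->C; (2,7):dx=-2,dy=-4->C; (3,4):dx=-2,dy=-2->C
  (3,5):dx=+2,dy=+4->C; (3,6):dx=+1,dy=+2->C; (3,7):dx=-7,dy=-9->C; (4,5):dx=+4,dy=+6->C
  (4,6):dx=+3,dy=+4->C; (4,7):dx=-5,dy=-7->C; (5,6):dx=-1,dy=-2->C; (5,7):dx=-9,dy=-13->C
  (6,7):dx=-8,dy=-11->C
Step 2: C = 20, D = 1, total pairs = 21.
Step 3: tau = (C - D)/(n(n-1)/2) = (20 - 1)/21 = 0.904762.
Step 4: Exact two-sided p-value (enumerate n! = 5040 permutations of y under H0): p = 0.002778.
Step 5: alpha = 0.1. reject H0.

tau_b = 0.9048 (C=20, D=1), p = 0.002778, reject H0.


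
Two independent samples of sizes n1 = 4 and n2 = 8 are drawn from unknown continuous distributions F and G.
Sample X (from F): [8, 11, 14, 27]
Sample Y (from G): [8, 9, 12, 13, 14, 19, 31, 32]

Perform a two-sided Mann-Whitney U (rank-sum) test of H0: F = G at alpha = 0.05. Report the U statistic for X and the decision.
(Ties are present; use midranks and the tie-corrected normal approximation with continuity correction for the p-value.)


Step 1: Combine and sort all 12 observations; assign midranks.
sorted (value, group): (8,X), (8,Y), (9,Y), (11,X), (12,Y), (13,Y), (14,X), (14,Y), (19,Y), (27,X), (31,Y), (32,Y)
ranks: 8->1.5, 8->1.5, 9->3, 11->4, 12->5, 13->6, 14->7.5, 14->7.5, 19->9, 27->10, 31->11, 32->12
Step 2: Rank sum for X: R1 = 1.5 + 4 + 7.5 + 10 = 23.
Step 3: U_X = R1 - n1(n1+1)/2 = 23 - 4*5/2 = 23 - 10 = 13.
       U_Y = n1*n2 - U_X = 32 - 13 = 19.
Step 4: Ties are present, so use the tie-corrected normal approximation (with continuity correction) for the p-value.
Step 5: p-value = 0.670038; compare to alpha = 0.05. fail to reject H0.

U_X = 13, p = 0.670038, fail to reject H0 at alpha = 0.05.


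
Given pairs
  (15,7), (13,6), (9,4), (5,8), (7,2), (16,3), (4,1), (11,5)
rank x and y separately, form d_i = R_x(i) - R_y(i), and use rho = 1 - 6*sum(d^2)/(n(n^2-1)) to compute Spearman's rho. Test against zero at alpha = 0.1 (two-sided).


Step 1: Rank x and y separately (midranks; no ties here).
rank(x): 15->7, 13->6, 9->4, 5->2, 7->3, 16->8, 4->1, 11->5
rank(y): 7->7, 6->6, 4->4, 8->8, 2->2, 3->3, 1->1, 5->5
Step 2: d_i = R_x(i) - R_y(i); compute d_i^2.
  (7-7)^2=0, (6-6)^2=0, (4-4)^2=0, (2-8)^2=36, (3-2)^2=1, (8-3)^2=25, (1-1)^2=0, (5-5)^2=0
sum(d^2) = 62.
Step 3: rho = 1 - 6*62 / (8*(8^2 - 1)) = 1 - 372/504 = 0.261905.
Step 4: Under H0, t = rho * sqrt((n-2)/(1-rho^2)) = 0.6647 ~ t(6).
Step 5: Two-sided p-value from the t-distribution with 6 df = 0.530923.
Step 6: alpha = 0.1. fail to reject H0.

rho = 0.2619, p = 0.530923, fail to reject H0 at alpha = 0.1.


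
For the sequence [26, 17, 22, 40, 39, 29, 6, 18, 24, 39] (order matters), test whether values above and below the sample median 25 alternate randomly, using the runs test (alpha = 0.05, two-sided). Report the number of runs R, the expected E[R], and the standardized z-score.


Step 1: Compute median = 25; label A = above, B = below.
Labels in order: ABBAAABBBA  (n_A = 5, n_B = 5)
Step 2: Count runs R = 5.
Step 3: Under H0 (random ordering), E[R] = 2*n_A*n_B/(n_A+n_B) + 1 = 2*5*5/10 + 1 = 6.0000.
        Var[R] = 2*n_A*n_B*(2*n_A*n_B - n_A - n_B) / ((n_A+n_B)^2 * (n_A+n_B-1)) = 2000/900 = 2.2222.
        SD[R] = 1.4907.
Step 4: Continuity-corrected z = (R + 0.5 - E[R]) / SD[R] = (5 + 0.5 - 6.0000) / 1.4907 = -0.3354.
Step 5: Two-sided p-value via normal approximation = 2*(1 - Phi(|z|)) = 0.737316.
Step 6: alpha = 0.05. fail to reject H0.

R = 5, z = -0.3354, p = 0.737316, fail to reject H0.


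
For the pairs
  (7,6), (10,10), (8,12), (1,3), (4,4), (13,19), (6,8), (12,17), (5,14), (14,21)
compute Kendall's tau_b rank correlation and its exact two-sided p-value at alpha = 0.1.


Step 1: Enumerate the 45 unordered pairs (i,j) with i<j and classify each by sign(x_j-x_i) * sign(y_j-y_i).
  (1,2):dx=+3,dy=+4->C; (1,3):dx=+1,dy=+6->C; (1,4):dx=-6,dy=-3->C; (1,5):dx=-3,dy=-2->C
  (1,6):dx=+6,dy=+13->C; (1,7):dx=-1,dy=+2->D; (1,8):dx=+5,dy=+11->C; (1,9):dx=-2,dy=+8->D
  (1,10):dx=+7,dy=+15->C; (2,3):dx=-2,dy=+2->D; (2,4):dx=-9,dy=-7->C; (2,5):dx=-6,dy=-6->C
  (2,6):dx=+3,dy=+9->C; (2,7):dx=-4,dy=-2->C; (2,8):dx=+2,dy=+7->C; (2,9):dx=-5,dy=+4->D
  (2,10):dx=+4,dy=+11->C; (3,4):dx=-7,dy=-9->C; (3,5):dx=-4,dy=-8->C; (3,6):dx=+5,dy=+7->C
  (3,7):dx=-2,dy=-4->C; (3,8):dx=+4,dy=+5->C; (3,9):dx=-3,dy=+2->D; (3,10):dx=+6,dy=+9->C
  (4,5):dx=+3,dy=+1->C; (4,6):dx=+12,dy=+16->C; (4,7):dx=+5,dy=+5->C; (4,8):dx=+11,dy=+14->C
  (4,9):dx=+4,dy=+11->C; (4,10):dx=+13,dy=+18->C; (5,6):dx=+9,dy=+15->C; (5,7):dx=+2,dy=+4->C
  (5,8):dx=+8,dy=+13->C; (5,9):dx=+1,dy=+10->C; (5,10):dx=+10,dy=+17->C; (6,7):dx=-7,dy=-11->C
  (6,8):dx=-1,dy=-2->C; (6,9):dx=-8,dy=-5->C; (6,10):dx=+1,dy=+2->C; (7,8):dx=+6,dy=+9->C
  (7,9):dx=-1,dy=+6->D; (7,10):dx=+8,dy=+13->C; (8,9):dx=-7,dy=-3->C; (8,10):dx=+2,dy=+4->C
  (9,10):dx=+9,dy=+7->C
Step 2: C = 39, D = 6, total pairs = 45.
Step 3: tau = (C - D)/(n(n-1)/2) = (39 - 6)/45 = 0.733333.
Step 4: Exact two-sided p-value (enumerate n! = 3628800 permutations of y under H0): p = 0.002213.
Step 5: alpha = 0.1. reject H0.

tau_b = 0.7333 (C=39, D=6), p = 0.002213, reject H0.
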